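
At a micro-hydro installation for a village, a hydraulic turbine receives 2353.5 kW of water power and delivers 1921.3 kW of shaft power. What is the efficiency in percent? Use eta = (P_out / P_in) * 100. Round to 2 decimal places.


Turbine efficiency = (output power / input power) * 100
eta = (1921.3 / 2353.5) * 100
eta = 81.64%

81.64


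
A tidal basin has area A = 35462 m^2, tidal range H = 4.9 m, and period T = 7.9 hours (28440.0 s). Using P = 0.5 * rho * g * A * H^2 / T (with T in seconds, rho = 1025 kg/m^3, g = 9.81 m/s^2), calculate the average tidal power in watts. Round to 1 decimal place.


Convert period to seconds: T = 7.9 * 3600 = 28440.0 s
H^2 = 4.9^2 = 24.01
P = 0.5 * rho * g * A * H^2 / T
P = 0.5 * 1025 * 9.81 * 35462 * 24.01 / 28440.0
P = 150518.1 W

150518.1


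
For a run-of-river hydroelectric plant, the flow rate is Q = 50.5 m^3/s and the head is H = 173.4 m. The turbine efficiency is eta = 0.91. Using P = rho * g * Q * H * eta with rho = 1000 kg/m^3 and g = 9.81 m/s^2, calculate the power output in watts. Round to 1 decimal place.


Apply the hydropower formula P = rho * g * Q * H * eta
rho * g = 1000 * 9.81 = 9810.0
P = 9810.0 * 50.5 * 173.4 * 0.91
P = 78171936.6 W

78171936.6


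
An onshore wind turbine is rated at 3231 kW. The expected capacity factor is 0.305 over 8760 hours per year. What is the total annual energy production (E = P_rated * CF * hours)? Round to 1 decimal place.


Annual energy = rated_kW * capacity_factor * hours_per_year
Given: P_rated = 3231 kW, CF = 0.305, hours = 8760
E = 3231 * 0.305 * 8760
E = 8632585.8 kWh

8632585.8


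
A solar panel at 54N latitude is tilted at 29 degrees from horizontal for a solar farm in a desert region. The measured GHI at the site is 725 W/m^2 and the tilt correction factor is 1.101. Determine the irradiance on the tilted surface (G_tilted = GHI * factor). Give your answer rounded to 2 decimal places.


Identify the given values:
  GHI = 725 W/m^2, tilt correction factor = 1.101
Apply the formula G_tilted = GHI * factor:
  G_tilted = 725 * 1.101
  G_tilted = 798.23 W/m^2

798.23


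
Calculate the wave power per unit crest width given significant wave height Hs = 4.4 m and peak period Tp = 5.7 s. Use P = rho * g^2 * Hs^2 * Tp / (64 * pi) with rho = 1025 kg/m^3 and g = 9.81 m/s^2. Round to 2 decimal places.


Apply wave power formula:
  g^2 = 9.81^2 = 96.2361
  Hs^2 = 4.4^2 = 19.36
  Numerator = rho * g^2 * Hs^2 * Tp = 1025 * 96.2361 * 19.36 * 5.7 = 10885342.26
  Denominator = 64 * pi = 201.0619
  P = 10885342.26 / 201.0619 = 54139.25 W/m

54139.25


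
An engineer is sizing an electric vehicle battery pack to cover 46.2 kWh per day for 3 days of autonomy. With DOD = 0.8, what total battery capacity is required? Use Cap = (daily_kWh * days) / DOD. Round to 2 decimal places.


Total energy needed = daily * days = 46.2 * 3 = 138.6 kWh
Account for depth of discharge:
  Cap = total_energy / DOD = 138.6 / 0.8
  Cap = 173.25 kWh

173.25


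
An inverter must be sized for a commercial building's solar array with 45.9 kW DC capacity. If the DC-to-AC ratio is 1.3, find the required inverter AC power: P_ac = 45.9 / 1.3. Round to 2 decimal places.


The inverter AC capacity is determined by the DC/AC ratio.
Given: P_dc = 45.9 kW, DC/AC ratio = 1.3
P_ac = P_dc / ratio = 45.9 / 1.3
P_ac = 35.31 kW

35.31


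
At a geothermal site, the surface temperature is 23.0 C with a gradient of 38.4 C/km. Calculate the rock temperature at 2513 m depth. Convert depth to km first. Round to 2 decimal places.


Convert depth to km: 2513 / 1000 = 2.513 km
Temperature increase = gradient * depth_km = 38.4 * 2.513 = 96.5 C
Temperature at depth = T_surface + delta_T = 23.0 + 96.5
T = 119.50 C

119.50


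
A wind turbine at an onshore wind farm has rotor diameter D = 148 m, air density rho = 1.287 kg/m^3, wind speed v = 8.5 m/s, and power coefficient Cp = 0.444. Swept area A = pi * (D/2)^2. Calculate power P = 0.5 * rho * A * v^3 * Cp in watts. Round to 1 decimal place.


Step 1 -- Compute swept area:
  A = pi * (D/2)^2 = pi * (148/2)^2 = 17203.36 m^2
Step 2 -- Apply wind power equation:
  P = 0.5 * rho * A * v^3 * Cp
  v^3 = 8.5^3 = 614.125
  P = 0.5 * 1.287 * 17203.36 * 614.125 * 0.444
  P = 3018572.5 W

3018572.5


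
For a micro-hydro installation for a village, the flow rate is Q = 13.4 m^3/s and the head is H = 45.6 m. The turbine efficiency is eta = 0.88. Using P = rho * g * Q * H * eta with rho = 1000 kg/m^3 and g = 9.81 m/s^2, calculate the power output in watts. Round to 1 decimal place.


Apply the hydropower formula P = rho * g * Q * H * eta
rho * g = 1000 * 9.81 = 9810.0
P = 9810.0 * 13.4 * 45.6 * 0.88
P = 5274986.1 W

5274986.1


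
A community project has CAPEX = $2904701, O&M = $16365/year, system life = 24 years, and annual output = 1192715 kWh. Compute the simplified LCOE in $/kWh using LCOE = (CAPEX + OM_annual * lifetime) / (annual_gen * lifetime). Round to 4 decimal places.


Total cost = CAPEX + OM * lifetime = 2904701 + 16365 * 24 = 2904701 + 392760 = 3297461
Total generation = annual * lifetime = 1192715 * 24 = 28625160 kWh
LCOE = 3297461 / 28625160
LCOE = 0.1152 $/kWh

0.1152


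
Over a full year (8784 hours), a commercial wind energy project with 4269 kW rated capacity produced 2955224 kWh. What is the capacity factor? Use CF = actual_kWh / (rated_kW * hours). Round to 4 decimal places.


Capacity factor = actual output / maximum possible output
Maximum possible = rated * hours = 4269 * 8784 = 37498896 kWh
CF = 2955224 / 37498896
CF = 0.0788

0.0788


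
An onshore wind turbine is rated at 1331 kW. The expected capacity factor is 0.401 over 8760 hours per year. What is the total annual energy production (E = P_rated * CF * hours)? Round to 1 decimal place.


Annual energy = rated_kW * capacity_factor * hours_per_year
Given: P_rated = 1331 kW, CF = 0.401, hours = 8760
E = 1331 * 0.401 * 8760
E = 4675483.6 kWh

4675483.6


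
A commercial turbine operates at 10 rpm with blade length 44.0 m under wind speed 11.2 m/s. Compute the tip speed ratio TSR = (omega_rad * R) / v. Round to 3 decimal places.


Convert rotational speed to rad/s:
  omega = 10 * 2 * pi / 60 = 1.0472 rad/s
Compute tip speed:
  v_tip = omega * R = 1.0472 * 44.0 = 46.077 m/s
Tip speed ratio:
  TSR = v_tip / v_wind = 46.077 / 11.2 = 4.114

4.114


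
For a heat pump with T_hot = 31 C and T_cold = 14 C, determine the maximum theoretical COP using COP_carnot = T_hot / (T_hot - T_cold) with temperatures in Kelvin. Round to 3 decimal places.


Convert to Kelvin:
  T_hot = 31 + 273.15 = 304.15 K
  T_cold = 14 + 273.15 = 287.15 K
Apply Carnot COP formula:
  COP = T_hot_K / (T_hot_K - T_cold_K) = 304.15 / 17.0
  COP = 17.891

17.891


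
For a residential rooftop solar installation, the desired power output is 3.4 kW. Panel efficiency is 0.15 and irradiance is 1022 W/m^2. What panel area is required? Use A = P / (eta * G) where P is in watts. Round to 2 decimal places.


Convert target power to watts: P = 3.4 * 1000 = 3400.0 W
Compute denominator: eta * G = 0.15 * 1022 = 153.3
Required area A = P / (eta * G) = 3400.0 / 153.3
A = 22.18 m^2

22.18


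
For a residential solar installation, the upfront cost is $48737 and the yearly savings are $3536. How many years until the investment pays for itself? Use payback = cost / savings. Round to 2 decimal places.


Simple payback period = initial cost / annual savings
Payback = 48737 / 3536
Payback = 13.78 years

13.78


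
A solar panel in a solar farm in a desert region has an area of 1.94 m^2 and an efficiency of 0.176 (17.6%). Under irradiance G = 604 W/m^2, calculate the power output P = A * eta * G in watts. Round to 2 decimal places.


Use the solar power formula P = A * eta * G.
Given: A = 1.94 m^2, eta = 0.176, G = 604 W/m^2
P = 1.94 * 0.176 * 604
P = 206.23 W

206.23


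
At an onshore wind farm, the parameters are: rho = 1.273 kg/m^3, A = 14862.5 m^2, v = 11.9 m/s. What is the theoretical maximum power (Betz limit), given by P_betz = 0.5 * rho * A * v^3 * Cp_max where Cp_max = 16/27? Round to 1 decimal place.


The Betz coefficient Cp_max = 16/27 = 0.5926
v^3 = 11.9^3 = 1685.159
P_betz = 0.5 * rho * A * v^3 * Cp_max
P_betz = 0.5 * 1.273 * 14862.5 * 1685.159 * 0.5926
P_betz = 9446857.8 W

9446857.8


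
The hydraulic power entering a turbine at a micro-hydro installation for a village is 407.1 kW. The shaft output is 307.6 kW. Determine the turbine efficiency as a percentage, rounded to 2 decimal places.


Turbine efficiency = (output power / input power) * 100
eta = (307.6 / 407.1) * 100
eta = 75.56%

75.56


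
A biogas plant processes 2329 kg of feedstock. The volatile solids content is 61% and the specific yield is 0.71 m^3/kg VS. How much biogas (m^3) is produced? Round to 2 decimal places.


Compute volatile solids:
  VS = mass * VS_fraction = 2329 * 0.61 = 1420.69 kg
Calculate biogas volume:
  Biogas = VS * specific_yield = 1420.69 * 0.71
  Biogas = 1008.69 m^3

1008.69


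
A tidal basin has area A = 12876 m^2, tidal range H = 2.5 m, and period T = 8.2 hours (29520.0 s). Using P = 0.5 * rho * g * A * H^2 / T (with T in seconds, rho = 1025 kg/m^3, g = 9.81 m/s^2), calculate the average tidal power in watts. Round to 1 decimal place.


Convert period to seconds: T = 8.2 * 3600 = 29520.0 s
H^2 = 2.5^2 = 6.25
P = 0.5 * rho * g * A * H^2 / T
P = 0.5 * 1025 * 9.81 * 12876 * 6.25 / 29520.0
P = 13705.9 W

13705.9


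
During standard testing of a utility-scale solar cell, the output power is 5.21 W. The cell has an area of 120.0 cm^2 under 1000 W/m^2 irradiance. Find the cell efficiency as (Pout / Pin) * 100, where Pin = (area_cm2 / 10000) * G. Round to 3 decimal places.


First compute the input power:
  Pin = area_cm2 / 10000 * G = 120.0 / 10000 * 1000 = 12.0 W
Then compute efficiency:
  Efficiency = (Pout / Pin) * 100 = (5.21 / 12.0) * 100
  Efficiency = 43.417%

43.417


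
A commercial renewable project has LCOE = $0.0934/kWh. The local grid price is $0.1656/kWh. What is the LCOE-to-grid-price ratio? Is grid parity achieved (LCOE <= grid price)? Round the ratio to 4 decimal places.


Compare LCOE to grid price:
  LCOE = $0.0934/kWh, Grid price = $0.1656/kWh
  Ratio = LCOE / grid_price = 0.0934 / 0.1656 = 0.5640
  Grid parity achieved (ratio <= 1)? yes

0.5640


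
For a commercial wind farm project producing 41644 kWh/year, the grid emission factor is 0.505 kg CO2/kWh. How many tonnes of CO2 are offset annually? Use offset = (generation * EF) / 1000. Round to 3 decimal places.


CO2 offset in kg = generation * emission_factor
CO2 offset = 41644 * 0.505 = 21030.22 kg
Convert to tonnes:
  CO2 offset = 21030.22 / 1000 = 21.030 tonnes

21.030


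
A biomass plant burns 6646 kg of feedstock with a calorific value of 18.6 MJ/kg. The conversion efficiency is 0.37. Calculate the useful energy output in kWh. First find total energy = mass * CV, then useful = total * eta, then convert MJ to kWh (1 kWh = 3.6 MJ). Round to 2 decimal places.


Total energy = mass * CV = 6646 * 18.6 = 123615.6 MJ
Useful energy = total * eta = 123615.6 * 0.37 = 45737.77 MJ
Convert to kWh: 45737.77 / 3.6
Useful energy = 12704.94 kWh

12704.94


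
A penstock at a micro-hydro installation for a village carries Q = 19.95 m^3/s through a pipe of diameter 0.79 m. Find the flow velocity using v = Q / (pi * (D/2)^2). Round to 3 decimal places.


Compute pipe cross-sectional area:
  A = pi * (D/2)^2 = pi * (0.79/2)^2 = 0.4902 m^2
Calculate velocity:
  v = Q / A = 19.95 / 0.4902
  v = 40.700 m/s

40.700


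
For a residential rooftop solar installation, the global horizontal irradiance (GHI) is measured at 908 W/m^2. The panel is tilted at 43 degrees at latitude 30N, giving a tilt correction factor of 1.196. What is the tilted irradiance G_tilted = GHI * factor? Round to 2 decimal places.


Identify the given values:
  GHI = 908 W/m^2, tilt correction factor = 1.196
Apply the formula G_tilted = GHI * factor:
  G_tilted = 908 * 1.196
  G_tilted = 1085.97 W/m^2

1085.97


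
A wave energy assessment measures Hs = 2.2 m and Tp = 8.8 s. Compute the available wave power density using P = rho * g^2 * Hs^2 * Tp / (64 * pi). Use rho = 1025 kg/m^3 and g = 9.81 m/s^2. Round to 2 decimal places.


Apply wave power formula:
  g^2 = 9.81^2 = 96.2361
  Hs^2 = 2.2^2 = 4.84
  Numerator = rho * g^2 * Hs^2 * Tp = 1025 * 96.2361 * 4.84 * 8.8 = 4201360.17
  Denominator = 64 * pi = 201.0619
  P = 4201360.17 / 201.0619 = 20895.85 W/m

20895.85


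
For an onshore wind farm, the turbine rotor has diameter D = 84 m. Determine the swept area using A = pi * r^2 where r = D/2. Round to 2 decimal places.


Compute the rotor radius:
  r = D / 2 = 84 / 2 = 42.0 m
Calculate swept area:
  A = pi * r^2 = pi * 42.0^2
  A = 5541.77 m^2

5541.77


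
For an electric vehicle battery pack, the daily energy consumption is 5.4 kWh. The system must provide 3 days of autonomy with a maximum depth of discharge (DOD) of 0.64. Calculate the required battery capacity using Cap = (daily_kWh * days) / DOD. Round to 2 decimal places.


Total energy needed = daily * days = 5.4 * 3 = 16.2 kWh
Account for depth of discharge:
  Cap = total_energy / DOD = 16.2 / 0.64
  Cap = 25.31 kWh

25.31


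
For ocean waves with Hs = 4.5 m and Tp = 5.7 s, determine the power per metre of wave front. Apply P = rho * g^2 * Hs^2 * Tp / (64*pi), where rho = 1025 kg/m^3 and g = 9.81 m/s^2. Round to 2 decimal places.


Apply wave power formula:
  g^2 = 9.81^2 = 96.2361
  Hs^2 = 4.5^2 = 20.25
  Numerator = rho * g^2 * Hs^2 * Tp = 1025 * 96.2361 * 20.25 * 5.7 = 11385753.14
  Denominator = 64 * pi = 201.0619
  P = 11385753.14 / 201.0619 = 56628.09 W/m

56628.09


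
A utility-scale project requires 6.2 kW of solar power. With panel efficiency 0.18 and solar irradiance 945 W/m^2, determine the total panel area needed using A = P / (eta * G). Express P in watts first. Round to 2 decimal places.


Convert target power to watts: P = 6.2 * 1000 = 6200.0 W
Compute denominator: eta * G = 0.18 * 945 = 170.1
Required area A = P / (eta * G) = 6200.0 / 170.1
A = 36.45 m^2

36.45


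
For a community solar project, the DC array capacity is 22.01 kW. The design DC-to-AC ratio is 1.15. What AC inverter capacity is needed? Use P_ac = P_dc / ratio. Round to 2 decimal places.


The inverter AC capacity is determined by the DC/AC ratio.
Given: P_dc = 22.01 kW, DC/AC ratio = 1.15
P_ac = P_dc / ratio = 22.01 / 1.15
P_ac = 19.14 kW

19.14


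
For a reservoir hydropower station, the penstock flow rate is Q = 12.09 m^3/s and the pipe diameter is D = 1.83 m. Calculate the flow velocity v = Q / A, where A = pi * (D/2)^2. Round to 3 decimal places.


Compute pipe cross-sectional area:
  A = pi * (D/2)^2 = pi * (1.83/2)^2 = 2.6302 m^2
Calculate velocity:
  v = Q / A = 12.09 / 2.6302
  v = 4.597 m/s

4.597


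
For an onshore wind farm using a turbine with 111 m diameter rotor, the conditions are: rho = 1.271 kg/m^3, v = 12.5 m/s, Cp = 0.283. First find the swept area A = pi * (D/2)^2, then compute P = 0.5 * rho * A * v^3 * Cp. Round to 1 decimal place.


Step 1 -- Compute swept area:
  A = pi * (D/2)^2 = pi * (111/2)^2 = 9676.89 m^2
Step 2 -- Apply wind power equation:
  P = 0.5 * rho * A * v^3 * Cp
  v^3 = 12.5^3 = 1953.125
  P = 0.5 * 1.271 * 9676.89 * 1953.125 * 0.283
  P = 3399130.7 W

3399130.7


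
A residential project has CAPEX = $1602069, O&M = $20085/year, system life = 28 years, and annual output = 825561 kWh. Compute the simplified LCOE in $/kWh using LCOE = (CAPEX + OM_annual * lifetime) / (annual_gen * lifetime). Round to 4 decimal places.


Total cost = CAPEX + OM * lifetime = 1602069 + 20085 * 28 = 1602069 + 562380 = 2164449
Total generation = annual * lifetime = 825561 * 28 = 23115708 kWh
LCOE = 2164449 / 23115708
LCOE = 0.0936 $/kWh

0.0936


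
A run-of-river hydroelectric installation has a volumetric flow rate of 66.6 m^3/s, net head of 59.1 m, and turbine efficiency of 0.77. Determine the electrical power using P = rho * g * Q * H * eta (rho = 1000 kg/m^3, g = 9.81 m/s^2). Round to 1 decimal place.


Apply the hydropower formula P = rho * g * Q * H * eta
rho * g = 1000 * 9.81 = 9810.0
P = 9810.0 * 66.6 * 59.1 * 0.77
P = 29731816.4 W

29731816.4


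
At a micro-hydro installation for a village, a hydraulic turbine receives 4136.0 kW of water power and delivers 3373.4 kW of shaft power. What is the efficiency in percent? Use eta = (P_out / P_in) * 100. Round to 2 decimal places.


Turbine efficiency = (output power / input power) * 100
eta = (3373.4 / 4136.0) * 100
eta = 81.56%

81.56


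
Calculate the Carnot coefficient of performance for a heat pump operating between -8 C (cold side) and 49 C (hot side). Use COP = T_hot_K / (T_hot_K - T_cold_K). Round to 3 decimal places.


Convert to Kelvin:
  T_hot = 49 + 273.15 = 322.15 K
  T_cold = -8 + 273.15 = 265.15 K
Apply Carnot COP formula:
  COP = T_hot_K / (T_hot_K - T_cold_K) = 322.15 / 57.0
  COP = 5.652

5.652


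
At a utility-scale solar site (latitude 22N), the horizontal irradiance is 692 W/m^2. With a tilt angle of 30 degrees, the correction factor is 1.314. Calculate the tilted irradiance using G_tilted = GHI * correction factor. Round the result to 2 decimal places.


Identify the given values:
  GHI = 692 W/m^2, tilt correction factor = 1.314
Apply the formula G_tilted = GHI * factor:
  G_tilted = 692 * 1.314
  G_tilted = 909.29 W/m^2

909.29


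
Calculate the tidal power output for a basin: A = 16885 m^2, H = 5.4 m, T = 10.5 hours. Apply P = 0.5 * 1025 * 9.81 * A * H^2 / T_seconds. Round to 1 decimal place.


Convert period to seconds: T = 10.5 * 3600 = 37800.0 s
H^2 = 5.4^2 = 29.16
P = 0.5 * rho * g * A * H^2 / T
P = 0.5 * 1025 * 9.81 * 16885 * 29.16 / 37800.0
P = 65487.7 W

65487.7


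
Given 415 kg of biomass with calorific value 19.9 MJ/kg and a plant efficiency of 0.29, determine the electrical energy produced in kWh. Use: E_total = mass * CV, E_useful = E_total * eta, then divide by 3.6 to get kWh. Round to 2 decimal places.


Total energy = mass * CV = 415 * 19.9 = 8258.5 MJ
Useful energy = total * eta = 8258.5 * 0.29 = 2394.97 MJ
Convert to kWh: 2394.97 / 3.6
Useful energy = 665.27 kWh

665.27


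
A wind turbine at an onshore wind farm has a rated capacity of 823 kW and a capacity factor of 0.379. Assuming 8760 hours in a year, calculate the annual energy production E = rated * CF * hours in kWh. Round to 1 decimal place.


Annual energy = rated_kW * capacity_factor * hours_per_year
Given: P_rated = 823 kW, CF = 0.379, hours = 8760
E = 823 * 0.379 * 8760
E = 2732392.9 kWh

2732392.9


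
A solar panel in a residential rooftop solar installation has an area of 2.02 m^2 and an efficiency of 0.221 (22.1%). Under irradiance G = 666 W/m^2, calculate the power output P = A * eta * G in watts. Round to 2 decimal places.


Use the solar power formula P = A * eta * G.
Given: A = 2.02 m^2, eta = 0.221, G = 666 W/m^2
P = 2.02 * 0.221 * 666
P = 297.32 W

297.32


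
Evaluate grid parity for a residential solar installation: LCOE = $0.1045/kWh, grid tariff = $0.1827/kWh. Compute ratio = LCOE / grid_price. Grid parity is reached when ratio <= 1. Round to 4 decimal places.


Compare LCOE to grid price:
  LCOE = $0.1045/kWh, Grid price = $0.1827/kWh
  Ratio = LCOE / grid_price = 0.1045 / 0.1827 = 0.5720
  Grid parity achieved (ratio <= 1)? yes

0.5720


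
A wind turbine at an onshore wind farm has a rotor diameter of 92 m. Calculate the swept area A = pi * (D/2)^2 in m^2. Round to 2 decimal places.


Compute the rotor radius:
  r = D / 2 = 92 / 2 = 46.0 m
Calculate swept area:
  A = pi * r^2 = pi * 46.0^2
  A = 6647.61 m^2

6647.61


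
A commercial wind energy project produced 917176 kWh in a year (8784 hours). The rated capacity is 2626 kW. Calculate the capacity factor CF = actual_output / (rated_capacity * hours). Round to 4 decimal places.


Capacity factor = actual output / maximum possible output
Maximum possible = rated * hours = 2626 * 8784 = 23066784 kWh
CF = 917176 / 23066784
CF = 0.0398

0.0398


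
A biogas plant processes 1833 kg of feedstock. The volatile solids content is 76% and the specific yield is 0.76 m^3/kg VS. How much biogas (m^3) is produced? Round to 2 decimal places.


Compute volatile solids:
  VS = mass * VS_fraction = 1833 * 0.76 = 1393.08 kg
Calculate biogas volume:
  Biogas = VS * specific_yield = 1393.08 * 0.76
  Biogas = 1058.74 m^3

1058.74


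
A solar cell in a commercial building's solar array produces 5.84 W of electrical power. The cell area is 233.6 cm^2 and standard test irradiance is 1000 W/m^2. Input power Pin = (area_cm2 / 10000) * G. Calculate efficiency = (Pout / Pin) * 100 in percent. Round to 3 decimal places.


First compute the input power:
  Pin = area_cm2 / 10000 * G = 233.6 / 10000 * 1000 = 23.36 W
Then compute efficiency:
  Efficiency = (Pout / Pin) * 100 = (5.84 / 23.36) * 100
  Efficiency = 25.000%

25.000


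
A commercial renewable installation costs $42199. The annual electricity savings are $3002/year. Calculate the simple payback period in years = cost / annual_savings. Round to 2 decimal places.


Simple payback period = initial cost / annual savings
Payback = 42199 / 3002
Payback = 14.06 years

14.06


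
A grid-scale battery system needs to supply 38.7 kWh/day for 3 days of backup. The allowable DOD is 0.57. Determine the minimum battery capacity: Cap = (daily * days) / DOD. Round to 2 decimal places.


Total energy needed = daily * days = 38.7 * 3 = 116.1 kWh
Account for depth of discharge:
  Cap = total_energy / DOD = 116.1 / 0.57
  Cap = 203.68 kWh

203.68


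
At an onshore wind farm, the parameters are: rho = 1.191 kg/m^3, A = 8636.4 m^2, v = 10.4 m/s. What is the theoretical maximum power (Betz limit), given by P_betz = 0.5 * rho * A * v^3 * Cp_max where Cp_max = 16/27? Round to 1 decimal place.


The Betz coefficient Cp_max = 16/27 = 0.5926
v^3 = 10.4^3 = 1124.864
P_betz = 0.5 * rho * A * v^3 * Cp_max
P_betz = 0.5 * 1.191 * 8636.4 * 1124.864 * 0.5926
P_betz = 3428236.3 W

3428236.3


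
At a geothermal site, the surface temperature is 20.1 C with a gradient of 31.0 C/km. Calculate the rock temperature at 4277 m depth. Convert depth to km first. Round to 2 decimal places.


Convert depth to km: 4277 / 1000 = 4.277 km
Temperature increase = gradient * depth_km = 31.0 * 4.277 = 132.59 C
Temperature at depth = T_surface + delta_T = 20.1 + 132.59
T = 152.69 C

152.69


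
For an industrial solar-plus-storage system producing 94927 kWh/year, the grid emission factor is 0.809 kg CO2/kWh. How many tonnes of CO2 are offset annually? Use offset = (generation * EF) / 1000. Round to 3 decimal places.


CO2 offset in kg = generation * emission_factor
CO2 offset = 94927 * 0.809 = 76795.94 kg
Convert to tonnes:
  CO2 offset = 76795.94 / 1000 = 76.796 tonnes

76.796


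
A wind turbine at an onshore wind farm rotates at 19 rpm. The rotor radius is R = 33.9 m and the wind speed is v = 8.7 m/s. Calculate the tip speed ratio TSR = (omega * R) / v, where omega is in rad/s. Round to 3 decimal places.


Convert rotational speed to rad/s:
  omega = 19 * 2 * pi / 60 = 1.9897 rad/s
Compute tip speed:
  v_tip = omega * R = 1.9897 * 33.9 = 67.45 m/s
Tip speed ratio:
  TSR = v_tip / v_wind = 67.45 / 8.7 = 7.753

7.753


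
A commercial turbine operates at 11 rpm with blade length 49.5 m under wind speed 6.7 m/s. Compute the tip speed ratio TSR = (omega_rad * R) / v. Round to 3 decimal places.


Convert rotational speed to rad/s:
  omega = 11 * 2 * pi / 60 = 1.1519 rad/s
Compute tip speed:
  v_tip = omega * R = 1.1519 * 49.5 = 57.02 m/s
Tip speed ratio:
  TSR = v_tip / v_wind = 57.02 / 6.7 = 8.510

8.510


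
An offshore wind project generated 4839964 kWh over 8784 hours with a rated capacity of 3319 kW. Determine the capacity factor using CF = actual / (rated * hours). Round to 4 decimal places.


Capacity factor = actual output / maximum possible output
Maximum possible = rated * hours = 3319 * 8784 = 29154096 kWh
CF = 4839964 / 29154096
CF = 0.1660

0.1660


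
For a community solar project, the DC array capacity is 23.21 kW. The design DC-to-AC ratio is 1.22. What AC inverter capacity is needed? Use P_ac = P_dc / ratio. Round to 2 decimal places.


The inverter AC capacity is determined by the DC/AC ratio.
Given: P_dc = 23.21 kW, DC/AC ratio = 1.22
P_ac = P_dc / ratio = 23.21 / 1.22
P_ac = 19.02 kW

19.02


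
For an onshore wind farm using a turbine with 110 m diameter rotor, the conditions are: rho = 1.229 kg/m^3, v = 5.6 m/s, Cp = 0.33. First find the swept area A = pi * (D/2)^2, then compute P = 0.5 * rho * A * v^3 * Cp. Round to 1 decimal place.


Step 1 -- Compute swept area:
  A = pi * (D/2)^2 = pi * (110/2)^2 = 9503.32 m^2
Step 2 -- Apply wind power equation:
  P = 0.5 * rho * A * v^3 * Cp
  v^3 = 5.6^3 = 175.616
  P = 0.5 * 1.229 * 9503.32 * 175.616 * 0.33
  P = 338434.9 W

338434.9


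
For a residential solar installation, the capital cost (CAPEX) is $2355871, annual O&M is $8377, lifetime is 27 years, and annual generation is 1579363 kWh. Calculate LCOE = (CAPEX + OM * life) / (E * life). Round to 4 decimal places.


Total cost = CAPEX + OM * lifetime = 2355871 + 8377 * 27 = 2355871 + 226179 = 2582050
Total generation = annual * lifetime = 1579363 * 27 = 42642801 kWh
LCOE = 2582050 / 42642801
LCOE = 0.0606 $/kWh

0.0606


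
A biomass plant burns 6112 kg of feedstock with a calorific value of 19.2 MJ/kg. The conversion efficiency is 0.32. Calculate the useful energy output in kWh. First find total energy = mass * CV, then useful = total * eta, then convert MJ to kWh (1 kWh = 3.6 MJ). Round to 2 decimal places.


Total energy = mass * CV = 6112 * 19.2 = 117350.4 MJ
Useful energy = total * eta = 117350.4 * 0.32 = 37552.13 MJ
Convert to kWh: 37552.13 / 3.6
Useful energy = 10431.15 kWh

10431.15


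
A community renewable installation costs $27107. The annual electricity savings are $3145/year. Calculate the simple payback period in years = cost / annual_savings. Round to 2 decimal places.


Simple payback period = initial cost / annual savings
Payback = 27107 / 3145
Payback = 8.62 years

8.62


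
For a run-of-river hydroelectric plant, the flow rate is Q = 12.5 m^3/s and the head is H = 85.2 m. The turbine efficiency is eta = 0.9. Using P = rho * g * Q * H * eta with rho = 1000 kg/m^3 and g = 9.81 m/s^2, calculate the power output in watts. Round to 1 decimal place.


Apply the hydropower formula P = rho * g * Q * H * eta
rho * g = 1000 * 9.81 = 9810.0
P = 9810.0 * 12.5 * 85.2 * 0.9
P = 9402885.0 W

9402885.0


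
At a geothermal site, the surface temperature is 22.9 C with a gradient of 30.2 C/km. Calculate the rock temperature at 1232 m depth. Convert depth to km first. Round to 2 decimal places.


Convert depth to km: 1232 / 1000 = 1.232 km
Temperature increase = gradient * depth_km = 30.2 * 1.232 = 37.21 C
Temperature at depth = T_surface + delta_T = 22.9 + 37.21
T = 60.11 C

60.11


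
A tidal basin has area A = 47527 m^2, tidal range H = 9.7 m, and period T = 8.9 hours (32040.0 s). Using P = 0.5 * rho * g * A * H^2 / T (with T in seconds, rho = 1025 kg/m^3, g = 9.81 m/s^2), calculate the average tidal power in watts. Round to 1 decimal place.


Convert period to seconds: T = 8.9 * 3600 = 32040.0 s
H^2 = 9.7^2 = 94.09
P = 0.5 * rho * g * A * H^2 / T
P = 0.5 * 1025 * 9.81 * 47527 * 94.09 / 32040.0
P = 701704.5 W

701704.5


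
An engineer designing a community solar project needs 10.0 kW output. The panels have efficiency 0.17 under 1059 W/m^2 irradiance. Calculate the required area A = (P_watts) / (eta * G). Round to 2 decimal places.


Convert target power to watts: P = 10.0 * 1000 = 10000.0 W
Compute denominator: eta * G = 0.17 * 1059 = 180.03
Required area A = P / (eta * G) = 10000.0 / 180.03
A = 55.55 m^2

55.55


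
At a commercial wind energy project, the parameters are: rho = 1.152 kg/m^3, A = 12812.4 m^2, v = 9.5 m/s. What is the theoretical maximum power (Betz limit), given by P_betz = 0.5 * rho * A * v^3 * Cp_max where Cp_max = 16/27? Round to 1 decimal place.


The Betz coefficient Cp_max = 16/27 = 0.5926
v^3 = 9.5^3 = 857.375
P_betz = 0.5 * rho * A * v^3 * Cp_max
P_betz = 0.5 * 1.152 * 12812.4 * 857.375 * 0.5926
P_betz = 3749557.4 W

3749557.4


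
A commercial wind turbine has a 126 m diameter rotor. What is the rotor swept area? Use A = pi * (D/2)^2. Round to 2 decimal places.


Compute the rotor radius:
  r = D / 2 = 126 / 2 = 63.0 m
Calculate swept area:
  A = pi * r^2 = pi * 63.0^2
  A = 12468.98 m^2

12468.98


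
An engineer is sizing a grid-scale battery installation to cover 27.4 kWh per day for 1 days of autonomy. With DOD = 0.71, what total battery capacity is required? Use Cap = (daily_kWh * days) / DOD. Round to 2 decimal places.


Total energy needed = daily * days = 27.4 * 1 = 27.4 kWh
Account for depth of discharge:
  Cap = total_energy / DOD = 27.4 / 0.71
  Cap = 38.59 kWh

38.59


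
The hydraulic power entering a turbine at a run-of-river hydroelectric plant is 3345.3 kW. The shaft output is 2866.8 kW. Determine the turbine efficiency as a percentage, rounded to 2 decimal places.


Turbine efficiency = (output power / input power) * 100
eta = (2866.8 / 3345.3) * 100
eta = 85.70%

85.70


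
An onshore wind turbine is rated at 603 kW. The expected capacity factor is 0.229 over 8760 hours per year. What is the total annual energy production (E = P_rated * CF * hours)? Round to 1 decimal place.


Annual energy = rated_kW * capacity_factor * hours_per_year
Given: P_rated = 603 kW, CF = 0.229, hours = 8760
E = 603 * 0.229 * 8760
E = 1209642.1 kWh

1209642.1


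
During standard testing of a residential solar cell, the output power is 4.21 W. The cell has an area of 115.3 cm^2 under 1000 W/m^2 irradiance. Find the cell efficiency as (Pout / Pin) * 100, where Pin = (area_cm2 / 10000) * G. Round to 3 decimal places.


First compute the input power:
  Pin = area_cm2 / 10000 * G = 115.3 / 10000 * 1000 = 11.53 W
Then compute efficiency:
  Efficiency = (Pout / Pin) * 100 = (4.21 / 11.53) * 100
  Efficiency = 36.513%

36.513


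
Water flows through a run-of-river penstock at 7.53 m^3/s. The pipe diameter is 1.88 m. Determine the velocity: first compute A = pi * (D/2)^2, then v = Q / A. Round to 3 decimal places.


Compute pipe cross-sectional area:
  A = pi * (D/2)^2 = pi * (1.88/2)^2 = 2.7759 m^2
Calculate velocity:
  v = Q / A = 7.53 / 2.7759
  v = 2.713 m/s

2.713


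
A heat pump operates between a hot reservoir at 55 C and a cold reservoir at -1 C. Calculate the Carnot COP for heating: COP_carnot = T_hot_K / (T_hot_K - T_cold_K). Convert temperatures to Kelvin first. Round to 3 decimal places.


Convert to Kelvin:
  T_hot = 55 + 273.15 = 328.15 K
  T_cold = -1 + 273.15 = 272.15 K
Apply Carnot COP formula:
  COP = T_hot_K / (T_hot_K - T_cold_K) = 328.15 / 56.0
  COP = 5.860

5.860


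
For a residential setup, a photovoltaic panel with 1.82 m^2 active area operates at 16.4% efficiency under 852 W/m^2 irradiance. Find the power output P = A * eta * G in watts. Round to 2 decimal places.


Use the solar power formula P = A * eta * G.
Given: A = 1.82 m^2, eta = 0.164, G = 852 W/m^2
P = 1.82 * 0.164 * 852
P = 254.30 W

254.30


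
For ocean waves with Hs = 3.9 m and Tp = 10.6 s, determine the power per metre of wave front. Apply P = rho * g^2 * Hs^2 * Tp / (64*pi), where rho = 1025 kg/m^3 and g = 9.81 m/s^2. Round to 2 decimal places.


Apply wave power formula:
  g^2 = 9.81^2 = 96.2361
  Hs^2 = 3.9^2 = 15.21
  Numerator = rho * g^2 * Hs^2 * Tp = 1025 * 96.2361 * 15.21 * 10.6 = 15903655.5
  Denominator = 64 * pi = 201.0619
  P = 15903655.5 / 201.0619 = 79098.29 W/m

79098.29


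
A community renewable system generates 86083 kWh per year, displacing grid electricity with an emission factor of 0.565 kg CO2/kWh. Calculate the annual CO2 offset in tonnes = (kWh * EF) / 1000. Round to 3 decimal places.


CO2 offset in kg = generation * emission_factor
CO2 offset = 86083 * 0.565 = 48636.9 kg
Convert to tonnes:
  CO2 offset = 48636.9 / 1000 = 48.637 tonnes

48.637


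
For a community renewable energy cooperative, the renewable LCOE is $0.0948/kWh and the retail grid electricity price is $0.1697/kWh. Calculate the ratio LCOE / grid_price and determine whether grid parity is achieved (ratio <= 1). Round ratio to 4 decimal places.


Compare LCOE to grid price:
  LCOE = $0.0948/kWh, Grid price = $0.1697/kWh
  Ratio = LCOE / grid_price = 0.0948 / 0.1697 = 0.5586
  Grid parity achieved (ratio <= 1)? yes

0.5586


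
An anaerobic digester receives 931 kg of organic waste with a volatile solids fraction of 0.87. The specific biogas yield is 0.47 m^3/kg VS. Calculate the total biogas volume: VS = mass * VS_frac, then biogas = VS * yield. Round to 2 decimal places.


Compute volatile solids:
  VS = mass * VS_fraction = 931 * 0.87 = 809.97 kg
Calculate biogas volume:
  Biogas = VS * specific_yield = 809.97 * 0.47
  Biogas = 380.69 m^3

380.69


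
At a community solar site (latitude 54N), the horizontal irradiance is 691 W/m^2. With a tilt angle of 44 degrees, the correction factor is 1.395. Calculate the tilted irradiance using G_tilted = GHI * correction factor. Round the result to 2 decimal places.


Identify the given values:
  GHI = 691 W/m^2, tilt correction factor = 1.395
Apply the formula G_tilted = GHI * factor:
  G_tilted = 691 * 1.395
  G_tilted = 963.95 W/m^2

963.95


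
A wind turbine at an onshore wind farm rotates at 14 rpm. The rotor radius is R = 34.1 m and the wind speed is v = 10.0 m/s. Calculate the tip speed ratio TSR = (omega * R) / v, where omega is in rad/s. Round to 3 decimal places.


Convert rotational speed to rad/s:
  omega = 14 * 2 * pi / 60 = 1.4661 rad/s
Compute tip speed:
  v_tip = omega * R = 1.4661 * 34.1 = 49.993 m/s
Tip speed ratio:
  TSR = v_tip / v_wind = 49.993 / 10.0 = 4.999

4.999


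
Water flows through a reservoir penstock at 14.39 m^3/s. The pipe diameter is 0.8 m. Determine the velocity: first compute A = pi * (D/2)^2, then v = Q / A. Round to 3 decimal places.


Compute pipe cross-sectional area:
  A = pi * (D/2)^2 = pi * (0.8/2)^2 = 0.5027 m^2
Calculate velocity:
  v = Q / A = 14.39 / 0.5027
  v = 28.628 m/s

28.628


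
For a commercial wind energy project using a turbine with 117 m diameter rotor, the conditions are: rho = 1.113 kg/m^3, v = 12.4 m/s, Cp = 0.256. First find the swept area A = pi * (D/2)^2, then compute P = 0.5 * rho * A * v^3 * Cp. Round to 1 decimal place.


Step 1 -- Compute swept area:
  A = pi * (D/2)^2 = pi * (117/2)^2 = 10751.32 m^2
Step 2 -- Apply wind power equation:
  P = 0.5 * rho * A * v^3 * Cp
  v^3 = 12.4^3 = 1906.624
  P = 0.5 * 1.113 * 10751.32 * 1906.624 * 0.256
  P = 2920329.1 W

2920329.1


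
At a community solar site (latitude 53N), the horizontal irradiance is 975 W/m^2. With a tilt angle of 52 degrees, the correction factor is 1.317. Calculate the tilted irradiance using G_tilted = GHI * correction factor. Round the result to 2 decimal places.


Identify the given values:
  GHI = 975 W/m^2, tilt correction factor = 1.317
Apply the formula G_tilted = GHI * factor:
  G_tilted = 975 * 1.317
  G_tilted = 1284.08 W/m^2

1284.08


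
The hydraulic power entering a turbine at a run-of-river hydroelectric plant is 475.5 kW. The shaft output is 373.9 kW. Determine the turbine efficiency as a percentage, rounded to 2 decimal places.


Turbine efficiency = (output power / input power) * 100
eta = (373.9 / 475.5) * 100
eta = 78.63%

78.63


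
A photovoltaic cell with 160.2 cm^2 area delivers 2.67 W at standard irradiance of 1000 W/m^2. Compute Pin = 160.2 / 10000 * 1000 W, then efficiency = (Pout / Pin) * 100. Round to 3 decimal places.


First compute the input power:
  Pin = area_cm2 / 10000 * G = 160.2 / 10000 * 1000 = 16.02 W
Then compute efficiency:
  Efficiency = (Pout / Pin) * 100 = (2.67 / 16.02) * 100
  Efficiency = 16.667%

16.667


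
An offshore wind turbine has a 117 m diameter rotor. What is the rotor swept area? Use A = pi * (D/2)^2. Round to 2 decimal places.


Compute the rotor radius:
  r = D / 2 = 117 / 2 = 58.5 m
Calculate swept area:
  A = pi * r^2 = pi * 58.5^2
  A = 10751.32 m^2

10751.32


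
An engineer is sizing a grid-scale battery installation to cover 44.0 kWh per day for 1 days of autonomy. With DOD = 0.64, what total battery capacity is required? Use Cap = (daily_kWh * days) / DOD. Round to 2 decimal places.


Total energy needed = daily * days = 44.0 * 1 = 44.0 kWh
Account for depth of discharge:
  Cap = total_energy / DOD = 44.0 / 0.64
  Cap = 68.75 kWh

68.75


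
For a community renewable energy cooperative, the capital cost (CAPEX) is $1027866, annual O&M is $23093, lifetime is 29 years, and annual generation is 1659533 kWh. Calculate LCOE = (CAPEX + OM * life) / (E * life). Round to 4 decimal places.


Total cost = CAPEX + OM * lifetime = 1027866 + 23093 * 29 = 1027866 + 669697 = 1697563
Total generation = annual * lifetime = 1659533 * 29 = 48126457 kWh
LCOE = 1697563 / 48126457
LCOE = 0.0353 $/kWh

0.0353


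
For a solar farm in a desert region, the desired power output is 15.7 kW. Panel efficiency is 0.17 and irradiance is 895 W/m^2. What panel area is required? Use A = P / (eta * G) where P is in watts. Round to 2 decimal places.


Convert target power to watts: P = 15.7 * 1000 = 15700.0 W
Compute denominator: eta * G = 0.17 * 895 = 152.15
Required area A = P / (eta * G) = 15700.0 / 152.15
A = 103.19 m^2

103.19


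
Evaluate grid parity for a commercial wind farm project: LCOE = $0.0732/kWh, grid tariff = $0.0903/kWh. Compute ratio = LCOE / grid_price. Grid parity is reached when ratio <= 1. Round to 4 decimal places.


Compare LCOE to grid price:
  LCOE = $0.0732/kWh, Grid price = $0.0903/kWh
  Ratio = LCOE / grid_price = 0.0732 / 0.0903 = 0.8106
  Grid parity achieved (ratio <= 1)? yes

0.8106


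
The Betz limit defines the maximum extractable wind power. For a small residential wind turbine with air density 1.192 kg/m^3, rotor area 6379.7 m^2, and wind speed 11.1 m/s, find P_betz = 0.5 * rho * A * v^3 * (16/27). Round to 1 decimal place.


The Betz coefficient Cp_max = 16/27 = 0.5926
v^3 = 11.1^3 = 1367.631
P_betz = 0.5 * rho * A * v^3 * Cp_max
P_betz = 0.5 * 1.192 * 6379.7 * 1367.631 * 0.5926
P_betz = 3081567.4 W

3081567.4


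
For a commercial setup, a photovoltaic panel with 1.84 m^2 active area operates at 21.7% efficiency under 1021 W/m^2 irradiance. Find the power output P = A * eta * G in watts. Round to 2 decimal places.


Use the solar power formula P = A * eta * G.
Given: A = 1.84 m^2, eta = 0.217, G = 1021 W/m^2
P = 1.84 * 0.217 * 1021
P = 407.66 W

407.66


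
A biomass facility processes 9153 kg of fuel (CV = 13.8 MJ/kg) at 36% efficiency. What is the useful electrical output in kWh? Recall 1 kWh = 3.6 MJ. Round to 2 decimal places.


Total energy = mass * CV = 9153 * 13.8 = 126311.4 MJ
Useful energy = total * eta = 126311.4 * 0.36 = 45472.1 MJ
Convert to kWh: 45472.1 / 3.6
Useful energy = 12631.14 kWh

12631.14


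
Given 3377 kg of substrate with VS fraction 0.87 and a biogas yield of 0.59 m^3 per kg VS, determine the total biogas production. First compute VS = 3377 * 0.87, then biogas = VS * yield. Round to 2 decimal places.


Compute volatile solids:
  VS = mass * VS_fraction = 3377 * 0.87 = 2937.99 kg
Calculate biogas volume:
  Biogas = VS * specific_yield = 2937.99 * 0.59
  Biogas = 1733.41 m^3

1733.41


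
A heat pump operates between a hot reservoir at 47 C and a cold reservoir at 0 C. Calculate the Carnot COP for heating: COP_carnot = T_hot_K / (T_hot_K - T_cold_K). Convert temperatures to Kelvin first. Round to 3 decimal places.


Convert to Kelvin:
  T_hot = 47 + 273.15 = 320.15 K
  T_cold = 0 + 273.15 = 273.15 K
Apply Carnot COP formula:
  COP = T_hot_K / (T_hot_K - T_cold_K) = 320.15 / 47.0
  COP = 6.812

6.812


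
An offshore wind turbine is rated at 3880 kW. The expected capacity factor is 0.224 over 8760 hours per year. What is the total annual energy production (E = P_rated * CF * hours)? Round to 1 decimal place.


Annual energy = rated_kW * capacity_factor * hours_per_year
Given: P_rated = 3880 kW, CF = 0.224, hours = 8760
E = 3880 * 0.224 * 8760
E = 7613491.2 kWh

7613491.2
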